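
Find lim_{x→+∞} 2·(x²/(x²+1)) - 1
Evaluate the dominant behaviour as x → +∞; each term tends to a finite value or vanishes.
Limit = 1.

Final answer: 1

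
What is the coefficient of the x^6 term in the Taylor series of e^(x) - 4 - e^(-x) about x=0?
Expand to order 6: e^(x) - 4 - e^(-x) = x^5/60 + x^3/3 + 2·x - 4 + O(x^7).
The coefficient of x^6 is 0.

Final answer: 0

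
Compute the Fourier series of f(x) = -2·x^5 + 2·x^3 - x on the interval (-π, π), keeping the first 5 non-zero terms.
(-506 - 4·π^4 + 84·π^2)·sin(x) + (-12·π^2 + 19 + 2·π^4)·sin(2·x) + (-4·π^4/3 - 286/81 + 116·π^2/27)·sin(3·x) + (-9·π^2/4 + 43/32 + π^4)·sin(4·x) + (-4·π^4/5 - 466/625 + 36·π^2/25)·sin(5·x)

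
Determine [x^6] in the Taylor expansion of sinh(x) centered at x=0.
Expand to order 6: sinh(x) = x^5/120 + x^3/6 + x + O(x^7).
The coefficient of x^6 is 0.

Final answer: 0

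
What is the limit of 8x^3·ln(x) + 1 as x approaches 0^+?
The product is a 0·∞ indeterminate form at x → 0⁺.
Rewrite the product as 8·ln(x) / x^(-3) and apply L'Hôpital, or use the standard hierarchy x^(-3) ≫ |ln x| as x → 0⁺.
The indeterminate product → 0, so the limit = 1.

Final answer: 1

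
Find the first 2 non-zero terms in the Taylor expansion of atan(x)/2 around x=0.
-x^3/6 + x/2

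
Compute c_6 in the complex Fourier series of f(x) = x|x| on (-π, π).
Compute the real Fourier coefficients first: a_6 = 0, b_6 = -π/3.
Then c_6 = (a_6 − i·b_6)/2 = i·π/6.

Final answer: i·π/6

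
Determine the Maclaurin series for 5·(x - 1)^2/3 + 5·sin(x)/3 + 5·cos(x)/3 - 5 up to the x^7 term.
-x^7/3024 - x^6/432 + x^5/72 + 5·x^4/72 - 5·x^3/18 + 5·x^2/6 - 5·x/3 - 5/3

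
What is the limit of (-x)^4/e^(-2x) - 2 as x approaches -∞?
The quotient is an ∞/∞ indeterminate form as x → -∞.
Compare growth rates of the dominant terms (exponentials ≫ polynomials ≫ logarithms), or apply L'Hôpital's rule; the quotient → 0.
Adding the constant: 0 - 2 = -2. Limit = -2.

Final answer: -2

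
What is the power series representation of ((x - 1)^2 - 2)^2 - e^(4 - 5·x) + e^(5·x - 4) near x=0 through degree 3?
x^3·(-4 + 125·e^(-4)/6 + 125·e^(4)/6) + x^2·(-25·e^(4)/2 + 25·e^(-4)/2 + 2) + x·(5·e^(-4) + 4 + 5·e^(4)) - e^(4) + e^(-4) + 1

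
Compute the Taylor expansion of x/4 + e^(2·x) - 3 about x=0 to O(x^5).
2·x^4/3 + 4·x^3/3 + 2·x^2 + 9·x/4 - 2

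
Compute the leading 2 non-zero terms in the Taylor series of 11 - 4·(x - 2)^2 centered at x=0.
16·x - 5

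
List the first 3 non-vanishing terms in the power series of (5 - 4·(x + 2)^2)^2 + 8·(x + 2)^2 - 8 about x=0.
352·x^2 + 384·x + 145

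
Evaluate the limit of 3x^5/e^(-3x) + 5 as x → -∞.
The quotient is an ∞/∞ indeterminate form as x → -∞.
Compare growth rates of the dominant terms (exponentials ≫ polynomials ≫ logarithms), or apply L'Hôpital's rule; the quotient → 0.
Adding the constant: 0 + 5 = 5. Limit = 5.

Final answer: 5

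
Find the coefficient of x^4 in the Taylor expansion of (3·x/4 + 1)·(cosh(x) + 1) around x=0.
Expand to order 4: (3·x/4 + 1)·(cosh(x) + 1) = x^4/24 + 3·x^3/8 + x^2/2 + 3·x/2 + 2 + O(x^5).
The coefficient of x^4 is 1/24.

Final answer: 1/24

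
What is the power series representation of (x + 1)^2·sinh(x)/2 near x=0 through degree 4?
x^4/6 + 7·x^3/12 + x^2 + x/2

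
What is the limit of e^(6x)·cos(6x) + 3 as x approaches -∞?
Evaluate the dominant behaviour as x → -∞; each term tends to a finite value or vanishes.
Limit = 3.

Final answer: 3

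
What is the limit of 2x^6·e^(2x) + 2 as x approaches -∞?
The product is a 0·∞ indeterminate form at x → -∞.
Rewrite the product as 2x^6 / e^(-2x) (an ∞/∞ form) and apply L'Hôpital, or use the standard hierarchy e^(2|x|) ≫ |x^6| as x → -∞.
The indeterminate product → 0, so the limit = 2.

Final answer: 2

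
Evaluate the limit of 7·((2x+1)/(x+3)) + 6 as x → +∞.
Evaluate the dominant behaviour as x → +∞; each term tends to a finite value or vanishes.
Limit = 20.

Final answer: 20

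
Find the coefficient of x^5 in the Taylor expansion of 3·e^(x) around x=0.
Expand to order 5: 3·e^(x) = x^5/40 + x^4/8 + x^3/2 + 3·x^2/2 + 3·x + 3 + O(x^6).
The coefficient of x^5 is 1/40.

Final answer: 1/40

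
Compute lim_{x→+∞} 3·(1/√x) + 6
Evaluate the dominant behaviour as x → +∞; each term tends to a finite value or vanishes.
Limit = 6.

Final answer: 6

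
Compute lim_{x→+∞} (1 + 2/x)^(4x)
As x → +∞: write (1 + 2/x)^(4x) = ((1 + 2/x)^x)^4 → (e^2)^4 = e^8.
Limit = e^(8).

Final answer: e^(8)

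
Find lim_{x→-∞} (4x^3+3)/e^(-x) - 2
The quotient is an ∞/∞ indeterminate form as x → -∞.
Compare growth rates of the dominant terms (exponentials ≫ polynomials ≫ logarithms), or apply L'Hôpital's rule; the quotient → 0.
Adding the constant: 0 - 2 = -2. Limit = -2.

Final answer: -2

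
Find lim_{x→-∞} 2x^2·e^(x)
This is a 0·∞ indeterminate form at x → -∞.
Rewrite the product as 2x^2 / e^(-x) (an ∞/∞ form) and apply L'Hôpital, or use the standard hierarchy e^(|x|) ≫ |x^2| as x → -∞.
The indeterminate product → 0, so the limit = 0.

Final answer: 0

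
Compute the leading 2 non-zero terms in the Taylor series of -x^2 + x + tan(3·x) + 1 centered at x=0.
4·x + 1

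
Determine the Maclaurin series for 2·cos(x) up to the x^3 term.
2 - x^2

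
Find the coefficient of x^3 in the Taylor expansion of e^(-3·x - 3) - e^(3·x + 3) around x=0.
Expand to order 3: e^(-3·x - 3) - e^(3·x + 3) = x^3·(-9·e^(3)/2 - 9·e^(-3)/2) + x^2·(-9·e^(3)/2 + 9·e^(-3)/2) + x·(-3·e^(3) - 3·e^(-3)) - e^(3) + e^(-3) + O(x^4).
The coefficient of x^3 is -9·e^(3)/2 - 9·e^(-3)/2.

Final answer: -9·e^(3)/2 - 9·e^(-3)/2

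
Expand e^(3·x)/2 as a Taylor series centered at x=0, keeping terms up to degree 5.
81·x^5/80 + 27·x^4/16 + 9·x^3/4 + 9·x^2/4 + 3·x/2 + 1/2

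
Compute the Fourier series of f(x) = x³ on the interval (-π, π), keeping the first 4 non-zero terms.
(-12 + 2·π^2)·sin(x) + (3/2 - π^2)·sin(2·x) + (-4/9 + 2·π^2/3)·sin(3·x) + (3/16 - π^2/2)·sin(4·x)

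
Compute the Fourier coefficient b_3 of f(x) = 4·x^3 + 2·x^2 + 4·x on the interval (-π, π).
b_3 = (1/π) ∫_{-π}^{π} f(x)·sin(3x) dx.
Evaluate the integral (use parity and integration by parts as needed): b_3 = 8/9 + 8·π^2/3.

Final answer: 8/9 + 8·π^2/3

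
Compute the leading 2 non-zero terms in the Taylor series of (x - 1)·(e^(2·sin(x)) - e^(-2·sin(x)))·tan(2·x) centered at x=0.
8·x^3 - 8·x^2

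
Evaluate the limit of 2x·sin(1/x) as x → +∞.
As x → +∞: let u = 1/x → 0⁺; then 2·x·sin(1/x) = 2·1·sin(u)/u → 2·1·1 = 2.
Limit = 2.

Final answer: 2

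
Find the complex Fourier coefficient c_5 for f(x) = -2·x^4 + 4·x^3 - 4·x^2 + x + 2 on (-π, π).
Compute the real Fourier coefficients first: a_5 = 304/625 + 16·π^2/25, b_5 = 2/125 + 8·π^2/5.
Then c_5 = (a_5 − i·b_5)/2 = 152/625 + 8·π^2/25 - 4·i·π^2/5 - i/125.

Final answer: 152/625 + 8·π^2/25 - 4·i·π^2/5 - i/125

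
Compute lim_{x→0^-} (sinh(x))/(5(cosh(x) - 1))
Both numerator and denominator → 0 as x → 0^-; this is a 0/0 indeterminate form.
Expand each to leading order near x = 0: numerator ~ x, denominator ~ 5·x^2/2.
The limit of the ratio is -∞.

Final answer: -∞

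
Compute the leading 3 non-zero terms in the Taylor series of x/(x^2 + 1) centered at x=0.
x^5 - x^3 + x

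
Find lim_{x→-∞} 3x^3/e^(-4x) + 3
The quotient is an ∞/∞ indeterminate form as x → -∞.
Compare growth rates of the dominant terms (exponentials ≫ polynomials ≫ logarithms), or apply L'Hôpital's rule; the quotient → 0.
Adding the constant: 0 + 3 = 3. Limit = 3.

Final answer: 3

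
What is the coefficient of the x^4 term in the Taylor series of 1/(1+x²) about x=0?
Expand to order 4: 1/(1+x²) = x^4 - x^2 + 1 + O(x^5).
The coefficient of x^4 is 1.

Final answer: 1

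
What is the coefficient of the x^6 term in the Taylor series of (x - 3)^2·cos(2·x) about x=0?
Expand to order 6: (x - 3)^2·cos(2·x) = -2·x^6/15 - 4·x^5 + 4·x^4 + 12·x^3 - 17·x^2 - 6·x + 9 + O(x^7).
The coefficient of x^6 is -2/15.

Final answer: -2/15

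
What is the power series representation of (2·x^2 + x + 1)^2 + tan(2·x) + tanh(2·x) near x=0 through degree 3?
4·x^3 + 5·x^2 + 6·x + 1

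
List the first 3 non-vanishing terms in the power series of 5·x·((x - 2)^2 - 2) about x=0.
5·x^3 - 20·x^2 + 10·x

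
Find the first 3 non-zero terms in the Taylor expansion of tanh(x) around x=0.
2·x^5/15 - x^3/3 + x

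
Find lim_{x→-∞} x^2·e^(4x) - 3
The product is a 0·∞ indeterminate form at x → -∞.
Rewrite the product as x^2 / e^(-4x) (an ∞/∞ form) and apply L'Hôpital, or use the standard hierarchy e^(4|x|) ≫ |x^2| as x → -∞.
The indeterminate product → 0, so the limit = -3.

Final answer: -3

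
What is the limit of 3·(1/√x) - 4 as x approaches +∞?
Evaluate the dominant behaviour as x → +∞; each term tends to a finite value or vanishes.
Limit = -4.

Final answer: -4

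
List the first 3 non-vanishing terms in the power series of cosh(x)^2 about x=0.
x^4/3 + x^2 + 1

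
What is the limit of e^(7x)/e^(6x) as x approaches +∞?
This is an ∞/∞ indeterminate form as x → +∞.
Rewrite e^(7x)/e^(6x) = e^((7−6)x) = e^(x); the exponent coefficient is 1 > 0 so e^(x) → ∞.
Limit = ∞.

Final answer: ∞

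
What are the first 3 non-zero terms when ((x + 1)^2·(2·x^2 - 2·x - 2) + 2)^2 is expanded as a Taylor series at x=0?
-8·x^4 + 48·x^3 + 36·x^2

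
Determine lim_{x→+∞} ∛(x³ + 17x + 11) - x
This is an ∞ − ∞ indeterminate form.
Multiply by (A² + AB + B²)/(A² + AB + B²) where A = ∛(x³+17x + 11), B = x to use A³ − B³ = (A−B)(A²+AB+B²); the x³ terms cancel, leaving (17x + 11)/(A²+AB+B²) with denominator ~ 3x², so the limit is 0.
Limit = 0.

Final answer: 0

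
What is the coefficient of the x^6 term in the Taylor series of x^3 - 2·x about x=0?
Expand to order 6: x^3 - 2·x = x^3 - 2·x + O(x^7).
The coefficient of x^6 is 0.

Final answer: 0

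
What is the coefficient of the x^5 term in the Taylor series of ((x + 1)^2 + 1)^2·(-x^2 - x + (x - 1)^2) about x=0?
Expand to order 5: ((x + 1)^2 + 1)^2·(-x^2 - x + (x - 1)^2) = -3·x^5 - 11·x^4 - 20·x^3 - 16·x^2 - 4·x + 4 + O(x^6).
The coefficient of x^5 is -3.

Final answer: -3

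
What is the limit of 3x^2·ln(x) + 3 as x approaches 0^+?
The product is a 0·∞ indeterminate form at x → 0⁺.
Rewrite the product as 3·ln(x) / x^(-2) and apply L'Hôpital, or use the standard hierarchy x^(-2) ≫ |ln x| as x → 0⁺.
The indeterminate product → 0, so the limit = 3.

Final answer: 3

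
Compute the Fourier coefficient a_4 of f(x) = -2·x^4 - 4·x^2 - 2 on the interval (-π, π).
a_4 = (1/π) ∫_{-π}^{π} f(x)·cos(4x) dx.
Evaluate the integral (use parity and integration by parts as needed): a_4 = -π^2 - 5/8.

Final answer: -π^2 - 5/8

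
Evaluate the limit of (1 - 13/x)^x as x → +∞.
As x → +∞: this is the defining limit (1 - 13/x)^x → e^(-13).
Limit = e^(-13).

Final answer: e^(-13)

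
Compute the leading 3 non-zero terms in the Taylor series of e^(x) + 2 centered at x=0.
x^2/2 + x + 3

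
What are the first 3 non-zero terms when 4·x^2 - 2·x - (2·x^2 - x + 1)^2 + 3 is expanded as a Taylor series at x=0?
4·x^3 - x^2 + 2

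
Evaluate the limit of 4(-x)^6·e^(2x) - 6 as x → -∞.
The product is a 0·∞ indeterminate form at x → -∞.
Rewrite the product as 4(-x)^6 / e^(-2x) (an ∞/∞ form) and apply L'Hôpital, or use the standard hierarchy e^(2|x|) ≫ |(-x)^6| as x → -∞.
The indeterminate product → 0, so the limit = -6.

Final answer: -6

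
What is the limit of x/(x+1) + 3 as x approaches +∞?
Evaluate the dominant behaviour as x → +∞; each term tends to a finite value or vanishes.
Limit = 4.

Final answer: 4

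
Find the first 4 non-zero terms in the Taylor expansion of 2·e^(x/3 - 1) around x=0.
x^3·e^(-1)/81 + x^2·e^(-1)/9 + 2·x·e^(-1)/3 + 2·e^(-1)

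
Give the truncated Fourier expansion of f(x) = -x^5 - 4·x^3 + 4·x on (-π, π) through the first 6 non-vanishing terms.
(-2·π^4 - 184 + 32·π^2)·sin(x) + (-π^2 - 5/2 + π^4)·sin(2·x) + (-2·π^4/3 - 32·π^2/27 + 280/81)·sin(3·x) + (-161/64 + 11·π^2/8 + π^4/2)·sin(4·x) + (-2·π^4/5 - 32·π^2/25 + 1192/625)·sin(5·x) + (-247/162 + 31·π^2/27 + π^4/3)·sin(6·x)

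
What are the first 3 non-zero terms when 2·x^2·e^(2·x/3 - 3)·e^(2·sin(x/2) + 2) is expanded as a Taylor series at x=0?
25·x^4·e^(-1)/9 + 10·x^3·e^(-1)/3 + 2·x^2·e^(-1)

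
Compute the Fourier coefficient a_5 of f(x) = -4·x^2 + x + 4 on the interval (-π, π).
a_5 = (1/π) ∫_{-π}^{π} f(x)·cos(5x) dx.
Evaluate the integral (use parity and integration by parts as needed): a_5 = 16/25.

Final answer: 16/25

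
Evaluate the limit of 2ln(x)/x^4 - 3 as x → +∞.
The quotient is an ∞/∞ indeterminate form as x → +∞.
The polynomial denominator x^4 dominates the logarithmic numerator (any positive power of x ≫ ln(x) as x → ∞), so the quotient → 0.
Adding the constant: 0 - 3 = -3. Limit = -3.

Final answer: -3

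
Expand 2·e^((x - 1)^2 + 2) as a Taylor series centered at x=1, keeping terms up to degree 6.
2·e^(2) + 2·e^(2)·(x - 1)^2 + e^(2)·(x - 1)^4 + e^(2)·(x - 1)^6/3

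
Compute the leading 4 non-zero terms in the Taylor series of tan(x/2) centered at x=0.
17·x^7/40320 + x^5/240 + x^3/24 + x/2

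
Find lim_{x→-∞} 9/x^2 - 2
Evaluate the dominant behaviour as x → -∞; each term tends to a finite value or vanishes.
Limit = -2.

Final answer: -2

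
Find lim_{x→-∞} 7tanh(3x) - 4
Evaluate the dominant behaviour as x → -∞; each term tends to a finite value or vanishes.
Limit = -11.

Final answer: -11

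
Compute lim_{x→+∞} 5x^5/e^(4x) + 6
The quotient is an ∞/∞ indeterminate form as x → +∞.
The exponential denominator e^(4x) dominates the polynomial numerator (e^x ≫ x^5 as x → ∞), so the quotient → 0.
Adding the constant: 0 + 6 = 6. Limit = 6.

Final answer: 6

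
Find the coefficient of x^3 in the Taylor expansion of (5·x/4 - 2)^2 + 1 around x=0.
Expand to order 3: (5·x/4 - 2)^2 + 1 = 25·x^2/16 - 5·x + 5 + O(x^4).
The coefficient of x^3 is 0.

Final answer: 0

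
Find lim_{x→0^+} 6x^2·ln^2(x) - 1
The product is a 0·∞ indeterminate form at x → 0⁺.
Rewrite the product as 6·ln^2(x) / x^(-2) and apply L'Hôpital, or use the standard hierarchy x^(-2) ≫ |ln x|^2 as x → 0⁺.
The indeterminate product → 0, so the limit = -1.

Final answer: -1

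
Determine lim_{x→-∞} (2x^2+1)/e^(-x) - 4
The quotient is an ∞/∞ indeterminate form as x → -∞.
Compare growth rates of the dominant terms (exponentials ≫ polynomials ≫ logarithms), or apply L'Hôpital's rule; the quotient → 0.
Adding the constant: 0 - 4 = -4. Limit = -4.

Final answer: -4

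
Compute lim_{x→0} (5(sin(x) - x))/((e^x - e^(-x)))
Both numerator and denominator → 0 as x → 0; this is a 0/0 indeterminate form.
Expand each to leading order near x = 0: numerator ~ -5·x^3/6, denominator ~ 2·x.
The limit of the ratio is 0.

Final answer: 0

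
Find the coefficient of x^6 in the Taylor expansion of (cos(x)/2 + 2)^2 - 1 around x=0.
Expand to order 6: (cos(x)/2 + 2)^2 - 1 = -x^6/72 + x^4/6 - 5·x^2/4 + 21/4 + O(x^7).
The coefficient of x^6 is -1/72.

Final answer: -1/72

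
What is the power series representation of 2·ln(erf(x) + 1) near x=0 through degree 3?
2·x^3·(8 - 2·π)/(3·π^(3/2)) - 4·x^2/π + 4·x/√(π)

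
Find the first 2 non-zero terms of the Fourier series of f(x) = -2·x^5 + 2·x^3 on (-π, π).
(-504 - 4·π^4 + 84·π^2)·sin(x) + (-12·π^2 + 18 + 2·π^4)·sin(2·x)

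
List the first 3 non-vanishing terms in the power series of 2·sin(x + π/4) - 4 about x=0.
-√(2)·x^2/2 + √(2)·x - 4 + √(2)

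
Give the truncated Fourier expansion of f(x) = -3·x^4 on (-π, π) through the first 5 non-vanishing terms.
(-144 + 24·π^2)·cos(x) + (9 - 6·π^2)·cos(2·x) + (-16/9 + 8·π^2/3)·cos(3·x) + (9/16 - 3·π^2/2)·cos(4·x) - 3·π^4/5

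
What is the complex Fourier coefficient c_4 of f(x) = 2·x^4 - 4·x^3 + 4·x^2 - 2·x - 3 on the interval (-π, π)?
Compute the real Fourier coefficients first: a_4 = 5/8 + π^2, b_4 = 1/4 + 2·π^2.
Then c_4 = (a_4 − i·b_4)/2 = 5/16 + π^2/2 - i·π^2 - i/8.

Final answer: 5/16 + π^2/2 - i·π^2 - i/8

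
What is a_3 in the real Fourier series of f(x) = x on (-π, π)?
a_3 = (1/π) ∫_{-π}^{π} f(x)·cos(3x) dx.
Evaluate the integral (use parity and integration by parts as needed): a_3 = 0.

Final answer: 0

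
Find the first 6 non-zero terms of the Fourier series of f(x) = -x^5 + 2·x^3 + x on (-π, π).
(-262 - 2·π^4 + 44·π^2)·sin(x) + (-7·π^2 + 19/2 + π^4)·sin(2·x) + (-2·π^4/3 - 98/81 + 76·π^2/27)·sin(3·x) + (-13·π^2/8 + 7/64 + π^4/2)·sin(4·x) + (-2·π^4/5 + 82/625 + 28·π^2/25)·sin(5·x) + (-23·π^2/27 - 31/162 + π^4/3)·sin(6·x)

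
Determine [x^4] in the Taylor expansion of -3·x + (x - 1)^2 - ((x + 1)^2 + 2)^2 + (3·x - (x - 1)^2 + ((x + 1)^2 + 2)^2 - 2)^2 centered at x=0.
Expand to order 4: -3·x + (x - 1)^2 - ((x + 1)^2 + 2)^2 + (3·x - (x - 1)^2 + ((x + 1)^2 + 2)^2 - 2)^2 = 228·x^4 + 350·x^3 + 388·x^2 + 187·x + 28 + O(x^5).
The coefficient of x^4 is 228.

Final answer: 228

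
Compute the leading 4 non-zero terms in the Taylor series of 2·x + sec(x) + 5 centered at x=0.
5·x^4/24 + x^2/2 + 2·x + 6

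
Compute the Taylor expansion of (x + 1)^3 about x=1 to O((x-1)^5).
8 + 12·(x - 1) + 6·(x - 1)^2 + (x - 1)^3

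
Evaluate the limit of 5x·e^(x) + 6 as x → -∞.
The product is a 0·∞ indeterminate form at x → -∞.
Rewrite the product as 5x / e^(-x) (an ∞/∞ form) and apply L'Hôpital, or use the standard hierarchy e^(|x|) ≫ |x| as x → -∞.
The indeterminate product → 0, so the limit = 6.

Final answer: 6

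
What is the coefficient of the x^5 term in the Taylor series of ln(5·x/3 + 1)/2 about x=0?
Expand to order 5: ln(5·x/3 + 1)/2 = 625·x^5/486 - 625·x^4/648 + 125·x^3/162 - 25·x^2/36 + 5·x/6 + O(x^6).
The coefficient of x^5 is 625/486.

Final answer: 625/486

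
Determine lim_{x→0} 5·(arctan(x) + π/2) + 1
Direct substitution at x = 0 gives 1 + 5·π/2.

Final answer: 1 + 5·π/2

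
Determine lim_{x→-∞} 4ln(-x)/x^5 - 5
The quotient is an ∞/∞ indeterminate form as x → -∞.
Compare growth rates of the dominant terms (exponentials ≫ polynomials ≫ logarithms), or apply L'Hôpital's rule; the quotient → 0.
Adding the constant: 0 - 5 = -5. Limit = -5.

Final answer: -5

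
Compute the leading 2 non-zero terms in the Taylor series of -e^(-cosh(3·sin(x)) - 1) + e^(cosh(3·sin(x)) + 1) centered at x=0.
x^2·(9·e^(-2)/2 + 9·e^(2)/2) - e^(-2) + e^(2)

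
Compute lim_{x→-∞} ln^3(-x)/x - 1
The quotient is an ∞/∞ indeterminate form as x → -∞.
Compare growth rates of the dominant terms (exponentials ≫ polynomials ≫ logarithms), or apply L'Hôpital's rule; the quotient → 0.
Adding the constant: 0 - 1 = -1. Limit = -1.

Final answer: -1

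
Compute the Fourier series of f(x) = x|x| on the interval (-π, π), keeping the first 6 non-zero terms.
(-8 + 2·π^2)·sin(x)/π - π·sin(2·x) + (-8 + 18·π^2)·sin(3·x)/(27·π) - π·sin(4·x)/2 + (-8 + 50·π^2)·sin(5·x)/(125·π) - π·sin(6·x)/3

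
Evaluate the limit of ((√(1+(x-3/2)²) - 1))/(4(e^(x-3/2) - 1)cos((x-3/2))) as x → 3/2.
Both numerator and denominator → 0 as x → 3/2; this is a 0/0 indeterminate form.
Expand each to leading order near x = 3/2: numerator ~ (x - 3/2)^2/2, denominator ~ 4·(x - 3/2).
The limit of the ratio is 0.

Final answer: 0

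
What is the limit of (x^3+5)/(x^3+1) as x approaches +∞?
This is an ∞/∞ indeterminate form as x → +∞.
Divide numerator and denominator by x^3 and let the lower-order terms vanish; the leading terms give 1/1 = 1.
Limit = 1.

Final answer: 1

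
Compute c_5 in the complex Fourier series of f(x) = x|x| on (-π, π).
Compute the real Fourier coefficients first: a_5 = 0, b_5 = (-8 + 50·π^2)/(125·π).
Then c_5 = (a_5 − i·b_5)/2 = -i·π/5 + 4·i/(125·π).

Final answer: -i·π/5 + 4·i/(125·π)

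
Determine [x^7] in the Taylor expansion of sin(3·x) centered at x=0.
Expand to order 7: sin(3·x) = -243·x^7/560 + 81·x^5/40 - 9·x^3/2 + 3·x + O(x^8).
The coefficient of x^7 is -243/560.

Final answer: -243/560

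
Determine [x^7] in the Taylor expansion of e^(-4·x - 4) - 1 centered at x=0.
Expand to order 7: e^(-4·x - 4) - 1 = -1024·x^7·e^(-4)/315 + 256·x^6·e^(-4)/45 - 128·x^5·e^(-4)/15 + 32·x^4·e^(-4)/3 - 32·x^3·e^(-4)/3 + 8·x^2·e^(-4) - 4·x·e^(-4) - 1 + e^(-4) + O(x^8).
The coefficient of x^7 is -1024·e^(-4)/315.

Final answer: -1024·e^(-4)/315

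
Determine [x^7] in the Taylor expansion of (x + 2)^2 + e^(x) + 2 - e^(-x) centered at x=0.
Expand to order 7: (x + 2)^2 + e^(x) + 2 - e^(-x) = x^7/2520 + x^5/60 + x^3/3 + x^2 + 6·x + 6 + O(x^8).
The coefficient of x^7 is 1/2520.

Final answer: 1/2520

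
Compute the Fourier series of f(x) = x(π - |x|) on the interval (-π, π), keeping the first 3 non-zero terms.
8·sin(x)/π + 8·sin(3·x)/(27·π) + 8·sin(5·x)/(125·π)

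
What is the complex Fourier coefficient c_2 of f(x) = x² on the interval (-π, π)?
Compute the real Fourier coefficients first: a_2 = 1, b_2 = 0.
Then c_2 = (a_2 − i·b_2)/2 = 1/2.

Final answer: 1/2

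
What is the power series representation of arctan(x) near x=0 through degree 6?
x^5/5 - x^3/3 + x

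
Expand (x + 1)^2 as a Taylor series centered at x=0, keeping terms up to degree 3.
x^2 + 2·x + 1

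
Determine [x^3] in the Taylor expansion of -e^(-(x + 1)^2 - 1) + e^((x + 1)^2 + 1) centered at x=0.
Expand to order 3: -e^(-(x + 1)^2 - 1) + e^((x + 1)^2 + 1) = x^3·(-2·e^(-2)/3 + 10·e^(2)/3) + x^2·(-e^(-2) + 3·e^(2)) + x·(2·e^(-2) + 2·e^(2)) - e^(-2) + e^(2) + O(x^4).
The coefficient of x^3 is -2·e^(-2)/3 + 10·e^(2)/3.

Final answer: -2·e^(-2)/3 + 10·e^(2)/3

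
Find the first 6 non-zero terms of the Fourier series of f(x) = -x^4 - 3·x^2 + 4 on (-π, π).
(-36 + 8·π^2)·cos(x) - 2·π^2·cos(2·x) + (20/27 + 8·π^2/9)·cos(3·x) + (-π^2/2 - 9/16)·cos(4·x) + (252/625 + 8·π^2/25)·cos(5·x) - π^4/5 - π^2 + 4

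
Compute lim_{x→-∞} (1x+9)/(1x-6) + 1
Evaluate the dominant behaviour as x → -∞; each term tends to a finite value or vanishes.
Limit = 2.

Final answer: 2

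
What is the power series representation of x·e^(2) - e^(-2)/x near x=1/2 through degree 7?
(-4 + e^(4))·e^(-2)/2 + (4 + e^(4))·e^(-2)·(x - 1/2) - 8·e^(-2)·(x - 1/2)^2 + 16·e^(-2)·(x - 1/2)^3 - 32·e^(-2)·(x - 1/2)^4 + 64·e^(-2)·(x - 1/2)^5 - 128·e^(-2)·(x - 1/2)^6 + 256·e^(-2)·(x - 1/2)^7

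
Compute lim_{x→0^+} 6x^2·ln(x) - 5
The product is a 0·∞ indeterminate form at x → 0⁺.
Rewrite the product as 6·ln(x) / x^(-2) and apply L'Hôpital, or use the standard hierarchy x^(-2) ≫ |ln x| as x → 0⁺.
The indeterminate product → 0, so the limit = -5.

Final answer: -5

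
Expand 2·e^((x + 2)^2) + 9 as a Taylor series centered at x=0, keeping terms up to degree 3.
88·x^3·e^(4)/3 + 18·x^2·e^(4) + 8·x·e^(4) + 9 + 2·e^(4)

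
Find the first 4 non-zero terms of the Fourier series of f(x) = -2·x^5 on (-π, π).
(-480 - 4·π^4 + 80·π^2)·sin(x) + (-10·π^2 + 15 + 2·π^4)·sin(2·x) + (-4·π^4/3 - 160/81 + 80·π^2/27)·sin(3·x) + (-5·π^2/4 + 15/32 + π^4)·sin(4·x)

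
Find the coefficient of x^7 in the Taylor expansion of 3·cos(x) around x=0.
Expand to order 7: 3·cos(x) = -x^6/240 + x^4/8 - 3·x^2/2 + 3 + O(x^8).
The coefficient of x^7 is 0.

Final answer: 0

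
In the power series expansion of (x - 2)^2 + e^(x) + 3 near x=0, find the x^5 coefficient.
Expand to order 5: (x - 2)^2 + e^(x) + 3 = x^5/120 + x^4/24 + x^3/6 + 3·x^2/2 - 3·x + 8 + O(x^6).
The coefficient of x^5 is 1/120.

Final answer: 1/120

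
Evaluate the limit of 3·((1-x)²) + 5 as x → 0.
Direct substitution at x = 0 gives 8.

Final answer: 8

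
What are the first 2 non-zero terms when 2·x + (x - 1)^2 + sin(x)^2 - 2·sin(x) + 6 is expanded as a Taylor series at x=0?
7 - 2·x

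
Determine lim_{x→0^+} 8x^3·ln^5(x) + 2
The product is a 0·∞ indeterminate form at x → 0⁺.
Rewrite the product as 8·ln^5(x) / x^(-3) and apply L'Hôpital, or use the standard hierarchy x^(-3) ≫ |ln x|^5 as x → 0⁺.
The indeterminate product → 0, so the limit = 2.

Final answer: 2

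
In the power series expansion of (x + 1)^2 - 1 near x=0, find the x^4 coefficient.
Expand to order 4: (x + 1)^2 - 1 = x^2 + 2·x + O(x^5).
The coefficient of x^4 is 0.

Final answer: 0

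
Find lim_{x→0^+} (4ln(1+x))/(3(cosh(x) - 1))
Both numerator and denominator → 0 as x → 0^+; this is a 0/0 indeterminate form.
Expand each to leading order near x = 0: numerator ~ 4·x, denominator ~ 3·x^2/2.
The limit of the ratio is ∞.

Final answer: ∞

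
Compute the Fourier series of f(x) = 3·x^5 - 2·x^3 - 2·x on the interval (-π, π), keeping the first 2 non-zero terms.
(-124·π^2 + 6·π^4 + 740)·sin(x) + (-3·π^4 - 47/2 + 17·π^2)·sin(2·x)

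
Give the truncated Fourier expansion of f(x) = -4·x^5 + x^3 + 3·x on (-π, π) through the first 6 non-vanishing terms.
(-966 - 8·π^4 + 162·π^2)·sin(x) + (-21·π^2 + 57/2 + 4·π^4)·sin(2·x) + (-8·π^4/3 - 194/81 + 178·π^2/27)·sin(3·x) + (-3·π^2 - 3/8 + 2·π^4)·sin(4·x) + (-8·π^4/5 + 498/625 + 42·π^2/25)·sin(5·x) + (-29·π^2/27 - 133/162 + 4·π^4/3)·sin(6·x)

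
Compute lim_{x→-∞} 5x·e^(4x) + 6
The product is a 0·∞ indeterminate form at x → -∞.
Rewrite the product as 5x / e^(-4x) (an ∞/∞ form) and apply L'Hôpital, or use the standard hierarchy e^(4|x|) ≫ |x| as x → -∞.
The indeterminate product → 0, so the limit = 6.

Final answer: 6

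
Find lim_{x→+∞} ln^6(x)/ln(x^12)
This is an ∞/∞ indeterminate form as x → +∞.
Write ln(x^12) = 12·ln(x), reducing the quotient to ln^5(x)/12 → ∞.
Limit = ∞.

Final answer: ∞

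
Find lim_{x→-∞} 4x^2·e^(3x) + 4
The product is a 0·∞ indeterminate form at x → -∞.
Rewrite the product as 4x^2 / e^(-3x) (an ∞/∞ form) and apply L'Hôpital, or use the standard hierarchy e^(3|x|) ≫ |x^2| as x → -∞.
The indeterminate product → 0, so the limit = 4.

Final answer: 4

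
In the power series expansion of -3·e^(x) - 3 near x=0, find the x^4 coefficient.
Expand to order 4: -3·e^(x) - 3 = -x^4/8 - x^3/2 - 3·x^2/2 - 3·x - 6 + O(x^5).
The coefficient of x^4 is -1/8.

Final answer: -1/8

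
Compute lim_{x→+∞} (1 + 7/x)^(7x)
As x → +∞: write (1 + 7/x)^(7x) = ((1 + 7/x)^x)^7 → (e^7)^7 = e^49.
Limit = e^(49).

Final answer: e^(49)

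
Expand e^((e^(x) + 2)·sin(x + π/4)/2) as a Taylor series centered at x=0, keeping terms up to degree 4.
-√(2)·x^4·e^(3·√(2)/4)/48 + √(2)·x^3·e^(3·√(2)/4)/4 + x^2·e^(3·√(2)/4) + √(2)·x·e^(3·√(2)/4) + e^(3·√(2)/4)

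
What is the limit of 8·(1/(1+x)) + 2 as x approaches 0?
Direct substitution at x = 0 gives 10.

Final answer: 10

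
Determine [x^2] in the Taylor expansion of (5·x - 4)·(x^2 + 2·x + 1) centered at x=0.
Expand to order 2: (5·x - 4)·(x^2 + 2·x + 1) = 6·x^2 - 3·x - 4 + O(x^3).
The coefficient of x^2 is 6.

Final answer: 6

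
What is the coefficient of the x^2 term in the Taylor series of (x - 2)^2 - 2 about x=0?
Expand to order 2: (x - 2)^2 - 2 = x^2 - 4·x + 2 + O(x^3).
The coefficient of x^2 is 1.

Final answer: 1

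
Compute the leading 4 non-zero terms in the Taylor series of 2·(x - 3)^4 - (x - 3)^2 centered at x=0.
-24·x^3 + 107·x^2 - 210·x + 153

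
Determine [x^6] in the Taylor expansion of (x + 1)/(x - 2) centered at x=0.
Expand to order 6: (x + 1)/(x - 2) = -3·x^6/128 - 3·x^5/64 - 3·x^4/32 - 3·x^3/16 - 3·x^2/8 - 3·x/4 - 1/2 + O(x^7).
The coefficient of x^6 is -3/128.

Final answer: -3/128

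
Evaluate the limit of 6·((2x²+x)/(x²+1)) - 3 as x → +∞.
Evaluate the dominant behaviour as x → +∞; each term tends to a finite value or vanishes.
Limit = 9.

Final answer: 9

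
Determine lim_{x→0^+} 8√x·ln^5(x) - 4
The product is a 0·∞ indeterminate form at x → 0⁺.
Rewrite the product as 8·ln^5(x) / x^(-1/2) and apply L'Hôpital, or use the standard hierarchy x^(-1/2) ≫ |ln x|^5 as x → 0⁺.
The indeterminate product → 0, so the limit = -4.

Final answer: -4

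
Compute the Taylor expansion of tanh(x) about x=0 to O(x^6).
2·x^5/15 - x^3/3 + x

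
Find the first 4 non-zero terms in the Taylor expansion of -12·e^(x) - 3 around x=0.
-2·x^3 - 6·x^2 - 12·x - 15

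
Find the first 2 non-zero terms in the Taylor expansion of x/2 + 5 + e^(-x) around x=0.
6 - x/2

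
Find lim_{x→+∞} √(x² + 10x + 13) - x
This is an ∞ − ∞ indeterminate form.
Multiply and divide by the conjugate √(x²+10x + 13) + x; the x² terms cancel, leaving (10x + 13)/(√(x²+10x + 13)+x) → 10/2 = 5.
Limit = 5.

Final answer: 5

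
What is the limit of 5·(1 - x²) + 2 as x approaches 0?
Direct substitution at x = 0 gives 7.

Final answer: 7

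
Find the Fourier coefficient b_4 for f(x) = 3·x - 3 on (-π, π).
b_4 = (1/π) ∫_{-π}^{π} f(x)·sin(4x) dx.
Evaluate the integral (use parity and integration by parts as needed): b_4 = -3/2.

Final answer: -3/2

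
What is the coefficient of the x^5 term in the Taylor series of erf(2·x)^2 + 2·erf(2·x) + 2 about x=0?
Expand to order 5: erf(2·x)^2 + 2·erf(2·x) + 2 = 64·x^5/(5·√(π)) - 128·x^4/(3·π) - 32·x^3/(3·√(π)) + 16·x^2/π + 8·x/√(π) + 2 + O(x^6).
The coefficient of x^5 is 64/(5·√(π)).

Final answer: 64/(5·√(π))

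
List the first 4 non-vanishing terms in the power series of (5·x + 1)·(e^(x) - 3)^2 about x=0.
-14·x^3/3 - 21·x^2 + 16·x + 4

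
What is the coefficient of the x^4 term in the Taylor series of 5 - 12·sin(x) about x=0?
Expand to order 4: 5 - 12·sin(x) = 2·x^3 - 12·x + 5 + O(x^5).
The coefficient of x^4 is 0.

Final answer: 0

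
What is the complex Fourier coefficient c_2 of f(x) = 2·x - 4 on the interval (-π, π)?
Compute the real Fourier coefficients first: a_2 = 0, b_2 = -2.
Then c_2 = (a_2 − i·b_2)/2 = i.

Final answer: i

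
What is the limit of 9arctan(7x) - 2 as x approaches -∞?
Evaluate the dominant behaviour as x → -∞; each term tends to a finite value or vanishes.
Limit = -9·π/2 - 2.

Final answer: -9·π/2 - 2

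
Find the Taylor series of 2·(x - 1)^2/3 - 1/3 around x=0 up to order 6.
2·x^2/3 - 4·x/3 + 1/3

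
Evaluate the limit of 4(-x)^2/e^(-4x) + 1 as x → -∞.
The quotient is an ∞/∞ indeterminate form as x → -∞.
Compare growth rates of the dominant terms (exponentials ≫ polynomials ≫ logarithms), or apply L'Hôpital's rule; the quotient → 0.
Adding the constant: 0 + 1 = 1. Limit = 1.

Final answer: 1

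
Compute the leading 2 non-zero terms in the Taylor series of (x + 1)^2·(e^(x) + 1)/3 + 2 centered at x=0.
5·x/3 + 8/3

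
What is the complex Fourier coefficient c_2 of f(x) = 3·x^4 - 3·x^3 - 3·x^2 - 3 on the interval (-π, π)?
Compute the real Fourier coefficients first: a_2 = -12 + 6·π^2, b_2 = -9/2 + 3·π^2.
Then c_2 = (a_2 − i·b_2)/2 = -6 + 3·π^2 - 3·i·π^2/2 + 9·i/4.

Final answer: -6 + 3·π^2 - 3·i·π^2/2 + 9·i/4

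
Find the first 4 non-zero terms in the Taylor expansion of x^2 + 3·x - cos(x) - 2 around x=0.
-x^4/24 + 3·x^2/2 + 3·x - 3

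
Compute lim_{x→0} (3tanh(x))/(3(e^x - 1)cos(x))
Both numerator and denominator → 0 as x → 0; this is a 0/0 indeterminate form.
Expand each to leading order near x = 0: numerator ~ 3·x, denominator ~ 3·x.
The limit of the ratio is 1.

Final answer: 1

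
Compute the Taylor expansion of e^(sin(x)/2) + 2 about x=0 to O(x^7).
59·x^6/15360 - 23·x^5/3840 - 5·x^4/128 - x^3/16 + x^2/8 + x/2 + 3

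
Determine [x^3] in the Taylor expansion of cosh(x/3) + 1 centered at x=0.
Expand to order 3: cosh(x/3) + 1 = x^2/18 + 2 + O(x^4).
The coefficient of x^3 is 0.

Final answer: 0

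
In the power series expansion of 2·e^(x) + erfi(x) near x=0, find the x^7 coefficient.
Expand to order 7: 2·e^(x) + erfi(x) = x^7·(1/2520 + 1/(21·√(π))) + x^6/360 + x^5·(1/60 + 1/(5·√(π))) + x^4/12 + x^3·(1/3 + 2/(3·√(π))) + x^2 + x·(2/√(π) + 2) + 2 + O(x^8).
The coefficient of x^7 is 1/2520 + 1/(21·√(π)).

Final answer: 1/2520 + 1/(21·√(π))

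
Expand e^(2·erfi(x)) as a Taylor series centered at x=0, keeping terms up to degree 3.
x^3·(4/(3·√(π)) + 32/(3·π^(3/2))) + 8·x^2/π + 4·x/√(π) + 1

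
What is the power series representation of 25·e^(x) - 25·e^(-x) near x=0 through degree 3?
25·x^3/3 + 50·x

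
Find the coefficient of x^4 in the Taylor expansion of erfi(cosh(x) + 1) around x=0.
Expand to order 4: erfi(cosh(x) + 1) = 13·x^4·e^(4)/(12·√(π)) + x^2·e^(4)/√(π) + erfi(2) + O(x^5).
The coefficient of x^4 is 13·e^(4)/(12·√(π)).

Final answer: 13·e^(4)/(12·√(π))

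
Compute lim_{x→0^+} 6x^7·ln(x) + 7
The product is a 0·∞ indeterminate form at x → 0⁺.
Rewrite the product as 6·ln(x) / x^(-7) and apply L'Hôpital, or use the standard hierarchy x^(-7) ≫ |ln x| as x → 0⁺.
The indeterminate product → 0, so the limit = 7.

Final answer: 7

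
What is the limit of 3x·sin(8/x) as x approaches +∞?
As x → +∞: let u = 8/x → 0⁺; then 3·x·sin(8/x) = 3·8·sin(u)/u → 3·8·1 = 24.
Limit = 24.

Final answer: 24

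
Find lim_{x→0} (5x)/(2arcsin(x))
Both numerator and denominator → 0 as x → 0; this is a 0/0 indeterminate form.
Expand each to leading order near x = 0: numerator ~ 5·x, denominator ~ 2·x.
The limit of the ratio is 5/2.

Final answer: 5/2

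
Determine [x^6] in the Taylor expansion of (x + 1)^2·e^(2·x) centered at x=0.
Expand to order 6: (x + 1)^2·e^(2·x) = 58·x^6/45 + 44·x^5/15 + 16·x^4/3 + 22·x^3/3 + 7·x^2 + 4·x + 1 + O(x^7).
The coefficient of x^6 is 58/45.

Final answer: 58/45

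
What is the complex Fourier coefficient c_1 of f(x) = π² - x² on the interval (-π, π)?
Compute the real Fourier coefficients first: a_1 = 4, b_1 = 0.
Then c_1 = (a_1 − i·b_1)/2 = 2.

Final answer: 2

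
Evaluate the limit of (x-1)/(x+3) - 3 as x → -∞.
Evaluate the dominant behaviour as x → -∞; each term tends to a finite value or vanishes.
Limit = -2.

Final answer: -2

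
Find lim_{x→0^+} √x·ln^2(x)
This is a 0·∞ indeterminate form at x → 0⁺.
Rewrite the product as ln^2(x) / x^(-1/2) and apply L'Hôpital, or use the standard hierarchy x^(-1/2) ≫ |ln x|^2 as x → 0⁺.
The indeterminate product → 0, so the limit = 0.

Final answer: 0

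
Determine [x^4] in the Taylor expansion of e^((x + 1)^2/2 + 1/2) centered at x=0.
Expand to order 4: e^((x + 1)^2/2 + 1/2) = 5·e·x^4/12 + 2·e·x^3/3 + e·x^2 + e·x + e + O(x^5).
The coefficient of x^4 is 5·e/12.

Final answer: 5·e/12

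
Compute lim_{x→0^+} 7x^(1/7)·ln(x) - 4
The product is a 0·∞ indeterminate form at x → 0⁺.
Rewrite the product as 7·ln(x) / x^(-1/7) and apply L'Hôpital, or use the standard hierarchy x^(-1/7) ≫ |ln x| as x → 0⁺.
The indeterminate product → 0, so the limit = -4.

Final answer: -4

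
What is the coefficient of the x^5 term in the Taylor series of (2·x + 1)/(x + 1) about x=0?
Expand to order 5: (2·x + 1)/(x + 1) = x^5 - x^4 + x^3 - x^2 + x + 1 + O(x^6).
The coefficient of x^5 is 1.

Final answer: 1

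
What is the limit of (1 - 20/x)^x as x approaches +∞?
As x → +∞: this is the defining limit (1 - 20/x)^x → e^(-20).
Limit = e^(-20).

Final answer: e^(-20)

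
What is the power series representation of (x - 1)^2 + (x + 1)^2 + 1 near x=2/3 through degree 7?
35/9 + 8·(x - 2/3)/3 + 2·(x - 2/3)^2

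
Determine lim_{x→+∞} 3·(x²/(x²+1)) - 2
Evaluate the dominant behaviour as x → +∞; each term tends to a finite value or vanishes.
Limit = 1.

Final answer: 1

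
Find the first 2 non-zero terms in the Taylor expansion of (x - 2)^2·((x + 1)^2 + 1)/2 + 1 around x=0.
5 - x^2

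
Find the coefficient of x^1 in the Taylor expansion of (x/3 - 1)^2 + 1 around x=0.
Expand to order 1: (x/3 - 1)^2 + 1 = 2 - 2·x/3 + O(x^2).
The coefficient of x^1 is -2/3.

Final answer: -2/3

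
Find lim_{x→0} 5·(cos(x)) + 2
Direct substitution at x = 0 gives 7.

Final answer: 7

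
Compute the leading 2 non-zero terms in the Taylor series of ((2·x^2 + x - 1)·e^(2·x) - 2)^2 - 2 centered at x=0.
6·x + 7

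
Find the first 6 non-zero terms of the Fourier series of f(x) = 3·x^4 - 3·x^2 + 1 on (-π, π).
(156 - 24·π^2)·cos(x) + (-12 + 6·π^2)·cos(2·x) + (28/9 - 8·π^2/3)·cos(3·x) + (-21/16 + 3·π^2/2)·cos(4·x) + (444/625 - 24·π^2/25)·cos(5·x) - π^2 + 1 + 3·π^4/5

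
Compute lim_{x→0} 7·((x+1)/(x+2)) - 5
Direct substitution at x = 0 gives -3/2.

Final answer: -3/2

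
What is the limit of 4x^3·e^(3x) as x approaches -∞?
This is a 0·∞ indeterminate form at x → -∞.
Rewrite the product as 4x^3 / e^(-3x) (an ∞/∞ form) and apply L'Hôpital, or use the standard hierarchy e^(3|x|) ≫ |x^3| as x → -∞.
The indeterminate product → 0, so the limit = 0.

Final answer: 0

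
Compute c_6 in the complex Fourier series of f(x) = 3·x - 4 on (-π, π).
Compute the real Fourier coefficients first: a_6 = 0, b_6 = -1.
Then c_6 = (a_6 − i·b_6)/2 = i/2.

Final answer: i/2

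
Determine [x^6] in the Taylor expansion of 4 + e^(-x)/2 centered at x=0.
Expand to order 6: 4 + e^(-x)/2 = x^6/1440 - x^5/240 + x^4/48 - x^3/12 + x^2/4 - x/2 + 9/2 + O(x^7).
The coefficient of x^6 is 1/1440.

Final answer: 1/1440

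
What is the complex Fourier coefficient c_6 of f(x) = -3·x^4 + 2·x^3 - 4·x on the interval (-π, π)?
Compute the real Fourier coefficients first: a_6 = 1/9 - 2·π^2/3, b_6 = 13/9 - 2·π^2/3.
Then c_6 = (a_6 − i·b_6)/2 = -π^2/3 + 1/18 - 13·i/18 + i·π^2/3.

Final answer: -π^2/3 + 1/18 - 13·i/18 + i·π^2/3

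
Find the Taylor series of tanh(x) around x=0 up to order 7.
-17·x^7/315 + 2·x^5/15 - x^3/3 + x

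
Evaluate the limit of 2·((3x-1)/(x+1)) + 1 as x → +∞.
Evaluate the dominant behaviour as x → +∞; each term tends to a finite value or vanishes.
Limit = 7.

Final answer: 7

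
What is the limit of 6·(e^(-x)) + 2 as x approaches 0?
Direct substitution at x = 0 gives 8.

Final answer: 8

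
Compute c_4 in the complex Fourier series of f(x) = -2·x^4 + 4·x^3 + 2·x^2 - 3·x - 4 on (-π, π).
Compute the real Fourier coefficients first: a_4 = 7/8 - π^2, b_4 = 9/4 - 2·π^2.
Then c_4 = (a_4 − i·b_4)/2 = -π^2/2 + 7/16 - 9·i/8 + i·π^2.

Final answer: -π^2/2 + 7/16 - 9·i/8 + i·π^2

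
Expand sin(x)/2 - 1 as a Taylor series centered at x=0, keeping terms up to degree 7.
-x^7/10080 + x^5/240 - x^3/12 + x/2 - 1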